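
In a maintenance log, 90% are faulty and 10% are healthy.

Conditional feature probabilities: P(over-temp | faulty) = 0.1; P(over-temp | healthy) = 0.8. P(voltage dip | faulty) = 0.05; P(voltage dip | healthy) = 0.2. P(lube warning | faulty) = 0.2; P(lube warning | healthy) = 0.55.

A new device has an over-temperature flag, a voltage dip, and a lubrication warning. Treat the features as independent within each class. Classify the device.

healthy

faulty: 0.9 × 0.1 × 0.05 × 0.2 = 0.0009
healthy: 0.1 × 0.8 × 0.2 × 0.55 = 0.0088
Highest score → healthy.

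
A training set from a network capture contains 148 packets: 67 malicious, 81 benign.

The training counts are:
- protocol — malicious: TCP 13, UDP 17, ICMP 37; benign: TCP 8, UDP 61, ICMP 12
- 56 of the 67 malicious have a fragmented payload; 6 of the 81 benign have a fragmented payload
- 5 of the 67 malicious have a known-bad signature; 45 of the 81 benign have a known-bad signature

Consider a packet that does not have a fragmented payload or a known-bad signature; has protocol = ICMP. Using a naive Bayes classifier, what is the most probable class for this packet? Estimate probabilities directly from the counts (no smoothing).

malicious

malicious: (67/148) × (37/67) × (11/67) × (62/67) ≈ 0.0379817
benign: (81/148) × (12/81) × (75/81) × (36/81) ≈ 0.0333667
Highest score → malicious.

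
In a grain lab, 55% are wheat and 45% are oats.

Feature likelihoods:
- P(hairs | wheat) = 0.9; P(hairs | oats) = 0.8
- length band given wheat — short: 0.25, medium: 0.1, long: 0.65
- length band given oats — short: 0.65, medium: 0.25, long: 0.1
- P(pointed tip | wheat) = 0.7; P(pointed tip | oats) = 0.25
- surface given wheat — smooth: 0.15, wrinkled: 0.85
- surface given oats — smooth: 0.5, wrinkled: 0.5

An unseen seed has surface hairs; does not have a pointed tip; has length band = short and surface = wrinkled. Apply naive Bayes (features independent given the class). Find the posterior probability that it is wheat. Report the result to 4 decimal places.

wheat: 0.55 × 0.9 × 0.25 × (1−0.7) × 0.85 = 0.03155625
oats: 0.45 × 0.8 × 0.65 × (1−0.25) × 0.5 = 0.08775
P(wheat | x) = 0.03155625 / 0.11930625 ≈ 0.2645

0.2645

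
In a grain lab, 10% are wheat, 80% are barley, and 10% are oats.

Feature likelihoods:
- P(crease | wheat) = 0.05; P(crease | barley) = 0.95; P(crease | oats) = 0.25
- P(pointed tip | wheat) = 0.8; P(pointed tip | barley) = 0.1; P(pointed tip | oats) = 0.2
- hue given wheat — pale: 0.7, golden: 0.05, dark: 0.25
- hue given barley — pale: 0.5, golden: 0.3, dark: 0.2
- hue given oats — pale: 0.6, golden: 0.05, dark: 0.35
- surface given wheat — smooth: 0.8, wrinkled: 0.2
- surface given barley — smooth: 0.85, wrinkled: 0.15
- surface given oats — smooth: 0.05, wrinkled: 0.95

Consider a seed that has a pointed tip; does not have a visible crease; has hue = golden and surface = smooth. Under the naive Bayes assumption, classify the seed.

wheat

wheat: 0.1 × (1−0.05) × 0.8 × 0.05 × 0.8 = 0.00304
barley: 0.8 × (1−0.95) × 0.1 × 0.3 × 0.85 = 0.00102
oats: 0.1 × (1−0.25) × 0.2 × 0.05 × 0.05 = 0.0000375
Highest score → wheat.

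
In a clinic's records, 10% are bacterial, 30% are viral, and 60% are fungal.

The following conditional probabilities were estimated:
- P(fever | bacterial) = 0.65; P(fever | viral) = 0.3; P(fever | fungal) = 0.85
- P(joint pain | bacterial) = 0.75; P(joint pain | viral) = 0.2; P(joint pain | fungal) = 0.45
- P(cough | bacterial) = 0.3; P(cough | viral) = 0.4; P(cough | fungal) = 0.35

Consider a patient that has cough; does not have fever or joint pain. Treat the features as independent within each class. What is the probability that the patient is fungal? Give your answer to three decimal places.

0.199

bacterial: 0.1 × (1−0.65) × (1−0.75) × 0.3 = 0.002625
viral: 0.3 × (1−0.3) × (1−0.2) × 0.4 = 0.0672
fungal: 0.6 × (1−0.85) × (1−0.45) × 0.35 = 0.017325
P(fungal | x) = 0.017325 / 0.08715 ≈ 0.199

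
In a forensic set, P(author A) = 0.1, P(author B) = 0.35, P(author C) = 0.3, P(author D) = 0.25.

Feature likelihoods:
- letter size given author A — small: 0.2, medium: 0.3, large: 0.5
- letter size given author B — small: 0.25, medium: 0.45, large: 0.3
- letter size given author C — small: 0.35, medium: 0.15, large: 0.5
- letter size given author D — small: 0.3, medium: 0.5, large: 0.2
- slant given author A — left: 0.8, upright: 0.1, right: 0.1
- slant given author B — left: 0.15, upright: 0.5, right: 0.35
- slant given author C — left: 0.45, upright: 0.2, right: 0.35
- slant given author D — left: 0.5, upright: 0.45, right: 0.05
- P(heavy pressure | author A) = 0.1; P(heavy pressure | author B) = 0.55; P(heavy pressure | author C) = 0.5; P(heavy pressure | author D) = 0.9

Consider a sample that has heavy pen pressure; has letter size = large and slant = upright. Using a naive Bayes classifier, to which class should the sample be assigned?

author B

author A: 0.1 × 0.5 × 0.1 × 0.1 = 0.0005
author B: 0.35 × 0.3 × 0.5 × 0.55 = 0.028875
author C: 0.3 × 0.5 × 0.2 × 0.5 = 0.015
author D: 0.25 × 0.2 × 0.45 × 0.9 = 0.02025
Highest score → author B.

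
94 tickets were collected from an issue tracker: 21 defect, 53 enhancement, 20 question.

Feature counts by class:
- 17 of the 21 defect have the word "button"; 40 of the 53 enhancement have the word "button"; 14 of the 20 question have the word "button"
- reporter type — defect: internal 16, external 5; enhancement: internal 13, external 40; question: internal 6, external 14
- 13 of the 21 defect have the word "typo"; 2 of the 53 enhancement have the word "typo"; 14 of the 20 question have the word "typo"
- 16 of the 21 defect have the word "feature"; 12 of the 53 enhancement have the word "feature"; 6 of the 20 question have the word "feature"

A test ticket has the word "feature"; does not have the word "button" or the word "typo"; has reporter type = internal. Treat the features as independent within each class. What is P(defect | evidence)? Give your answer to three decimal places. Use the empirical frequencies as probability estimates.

defect: (21/94) × (4/21) × (16/21) × (8/21) × (16/21) ≈ 0.00941032
enhancement: (53/94) × (13/53) × (13/53) × (51/53) × (12/53) ≈ 0.00739065
question: (20/94) × (6/20) × (6/20) × (6/20) × (6/20) ≈ 0.0017234
P(defect | x) = 0.00941032 / 0.01852437 ≈ 0.508

0.508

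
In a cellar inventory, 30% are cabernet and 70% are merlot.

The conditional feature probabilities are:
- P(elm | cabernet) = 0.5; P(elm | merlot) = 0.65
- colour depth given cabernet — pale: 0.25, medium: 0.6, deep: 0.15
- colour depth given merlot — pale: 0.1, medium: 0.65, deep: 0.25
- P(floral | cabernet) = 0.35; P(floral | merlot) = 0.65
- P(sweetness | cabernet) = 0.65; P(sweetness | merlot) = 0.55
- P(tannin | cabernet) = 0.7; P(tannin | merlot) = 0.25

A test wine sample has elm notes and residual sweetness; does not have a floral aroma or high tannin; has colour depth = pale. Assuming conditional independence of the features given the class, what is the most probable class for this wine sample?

cabernet: 0.3 × 0.5 × 0.25 × (1−0.35) × 0.65 × (1−0.7) = 0.004753125
merlot: 0.7 × 0.65 × 0.1 × (1−0.65) × 0.55 × (1−0.25) = 0.0065690625
Highest score → merlot.

merlot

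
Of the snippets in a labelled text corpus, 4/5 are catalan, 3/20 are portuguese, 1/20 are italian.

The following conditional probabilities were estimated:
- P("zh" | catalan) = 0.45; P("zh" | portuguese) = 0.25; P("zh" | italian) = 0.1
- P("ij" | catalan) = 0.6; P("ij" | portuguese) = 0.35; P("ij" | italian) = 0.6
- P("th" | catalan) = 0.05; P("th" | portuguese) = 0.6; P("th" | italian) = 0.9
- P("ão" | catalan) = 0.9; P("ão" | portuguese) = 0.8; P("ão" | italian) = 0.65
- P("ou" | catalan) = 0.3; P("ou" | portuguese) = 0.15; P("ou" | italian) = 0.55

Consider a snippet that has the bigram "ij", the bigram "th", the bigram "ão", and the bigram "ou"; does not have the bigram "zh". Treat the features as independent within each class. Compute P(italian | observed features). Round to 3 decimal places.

0.576

catalan: 0.8 × (1−0.45) × 0.6 × 0.05 × 0.9 × 0.3 = 0.003564
portuguese: 0.15 × (1−0.25) × 0.35 × 0.6 × 0.8 × 0.15 = 0.002835
italian: 0.05 × (1−0.1) × 0.6 × 0.9 × 0.65 × 0.55 = 0.00868725
P(italian | x) = 0.00868725 / 0.01508625 ≈ 0.576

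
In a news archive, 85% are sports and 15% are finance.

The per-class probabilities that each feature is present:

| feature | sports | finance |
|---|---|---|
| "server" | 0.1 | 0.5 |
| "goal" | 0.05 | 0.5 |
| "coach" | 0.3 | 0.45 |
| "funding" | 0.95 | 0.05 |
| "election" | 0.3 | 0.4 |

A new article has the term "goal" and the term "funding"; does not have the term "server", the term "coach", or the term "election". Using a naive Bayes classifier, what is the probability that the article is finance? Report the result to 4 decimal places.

0.0336

sports: 0.85 × (1−0.1) × 0.05 × (1−0.3) × 0.95 × (1−0.3) = 0.017805375
finance: 0.15 × (1−0.5) × 0.5 × (1−0.45) × 0.05 × (1−0.4) = 0.00061875
P(finance | x) = 0.00061875 / 0.018424125 ≈ 0.0336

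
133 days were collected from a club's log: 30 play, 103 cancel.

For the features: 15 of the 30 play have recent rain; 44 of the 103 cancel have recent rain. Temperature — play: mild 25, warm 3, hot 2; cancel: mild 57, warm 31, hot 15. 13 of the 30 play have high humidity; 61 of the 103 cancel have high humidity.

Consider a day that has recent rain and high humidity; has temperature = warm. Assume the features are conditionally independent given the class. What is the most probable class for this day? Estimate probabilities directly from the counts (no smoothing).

play: (30/133) × (15/30) × (3/30) × (13/30) ≈ 0.00488722
cancel: (103/133) × (44/103) × (31/103) × (61/103) ≈ 0.0589682
Highest score → cancel.

cancel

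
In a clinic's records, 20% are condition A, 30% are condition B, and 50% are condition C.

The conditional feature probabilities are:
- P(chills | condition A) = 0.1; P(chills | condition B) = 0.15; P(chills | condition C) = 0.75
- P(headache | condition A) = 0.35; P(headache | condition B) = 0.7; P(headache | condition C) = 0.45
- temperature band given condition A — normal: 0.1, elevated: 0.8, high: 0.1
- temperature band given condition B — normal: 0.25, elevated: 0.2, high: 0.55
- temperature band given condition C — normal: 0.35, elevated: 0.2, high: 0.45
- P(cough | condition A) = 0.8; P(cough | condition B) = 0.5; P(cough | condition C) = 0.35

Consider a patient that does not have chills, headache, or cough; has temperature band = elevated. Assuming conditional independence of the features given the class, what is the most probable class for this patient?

condition A

condition A: 0.2 × (1−0.1) × (1−0.35) × 0.8 × (1−0.8) = 0.01872
condition B: 0.3 × (1−0.15) × (1−0.7) × 0.2 × (1−0.5) = 0.00765
condition C: 0.5 × (1−0.75) × (1−0.45) × 0.2 × (1−0.35) = 0.0089375
Highest score → condition A.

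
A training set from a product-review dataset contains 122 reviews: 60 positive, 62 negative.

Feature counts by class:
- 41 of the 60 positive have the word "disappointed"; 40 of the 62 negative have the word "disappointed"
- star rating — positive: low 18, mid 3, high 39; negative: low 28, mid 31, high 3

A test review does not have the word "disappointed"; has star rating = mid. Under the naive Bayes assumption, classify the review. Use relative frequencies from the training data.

negative

positive: (60/122) × (19/60) × (3/60) ≈ 0.00778689
negative: (62/122) × (22/62) × (31/62) ≈ 0.0901639
Highest score → negative.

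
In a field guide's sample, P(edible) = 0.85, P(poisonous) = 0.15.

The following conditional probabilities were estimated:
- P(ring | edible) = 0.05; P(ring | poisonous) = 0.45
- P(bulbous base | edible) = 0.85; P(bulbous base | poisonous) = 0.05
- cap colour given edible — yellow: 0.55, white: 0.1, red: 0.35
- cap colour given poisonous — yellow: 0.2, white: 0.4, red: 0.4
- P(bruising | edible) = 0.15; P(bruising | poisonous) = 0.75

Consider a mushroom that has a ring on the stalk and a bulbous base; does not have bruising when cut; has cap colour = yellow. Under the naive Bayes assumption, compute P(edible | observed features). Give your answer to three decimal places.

edible: 0.85 × 0.05 × 0.85 × 0.55 × (1−0.15) = 0.0168884375
poisonous: 0.15 × 0.45 × 0.05 × 0.2 × (1−0.75) = 0.00016875
P(edible | x) = 0.0168884375 / 0.0170571875 ≈ 0.990

0.990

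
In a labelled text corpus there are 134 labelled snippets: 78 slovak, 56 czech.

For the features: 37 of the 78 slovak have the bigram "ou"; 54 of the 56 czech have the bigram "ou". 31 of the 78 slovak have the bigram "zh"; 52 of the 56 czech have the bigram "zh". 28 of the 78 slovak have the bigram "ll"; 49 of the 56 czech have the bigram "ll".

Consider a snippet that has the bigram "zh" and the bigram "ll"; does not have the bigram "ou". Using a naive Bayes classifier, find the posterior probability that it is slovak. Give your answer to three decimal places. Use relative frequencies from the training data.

slovak: (78/134) × (41/78) × (31/78) × (28/78) ≈ 0.0436525
czech: (56/134) × (2/56) × (52/56) × (49/56) ≈ 0.0121269
P(slovak | x) = 0.0436525 / 0.0557794 ≈ 0.783

0.783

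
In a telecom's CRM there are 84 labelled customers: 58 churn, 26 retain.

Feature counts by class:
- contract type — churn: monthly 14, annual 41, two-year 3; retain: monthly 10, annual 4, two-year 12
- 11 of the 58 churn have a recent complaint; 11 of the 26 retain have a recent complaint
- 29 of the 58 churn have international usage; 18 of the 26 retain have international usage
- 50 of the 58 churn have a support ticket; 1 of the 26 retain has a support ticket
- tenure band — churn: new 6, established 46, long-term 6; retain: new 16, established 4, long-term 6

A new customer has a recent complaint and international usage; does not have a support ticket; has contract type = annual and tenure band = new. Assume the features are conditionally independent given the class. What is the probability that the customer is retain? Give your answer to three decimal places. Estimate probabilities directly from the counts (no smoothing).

churn: (58/84) × (41/58) × (11/58) × (29/58) × (8/58) × (6/58) ≈ 0.000660427
retain: (26/84) × (4/26) × (11/26) × (18/26) × (25/26) × (16/26) ≈ 0.00825301
P(retain | x) = 0.00825301 / 0.008913437 ≈ 0.926

0.926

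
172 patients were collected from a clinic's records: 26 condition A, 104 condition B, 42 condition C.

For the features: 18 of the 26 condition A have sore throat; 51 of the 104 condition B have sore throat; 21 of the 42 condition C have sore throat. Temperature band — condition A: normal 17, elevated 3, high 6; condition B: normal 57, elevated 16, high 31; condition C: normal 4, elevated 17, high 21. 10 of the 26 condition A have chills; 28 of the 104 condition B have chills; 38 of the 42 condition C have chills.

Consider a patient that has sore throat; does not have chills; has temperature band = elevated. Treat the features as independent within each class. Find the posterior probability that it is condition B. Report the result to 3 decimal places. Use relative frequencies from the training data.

condition A: (26/172) × (18/26) × (3/26) × (16/26) ≈ 0.00743085
condition B: (104/172) × (51/104) × (16/104) × (76/104) ≈ 0.0333356
condition C: (42/172) × (21/42) × (17/42) × (4/42) ≈ 0.00470653
P(condition B | x) = 0.0333356 / 0.04547298 ≈ 0.733

0.733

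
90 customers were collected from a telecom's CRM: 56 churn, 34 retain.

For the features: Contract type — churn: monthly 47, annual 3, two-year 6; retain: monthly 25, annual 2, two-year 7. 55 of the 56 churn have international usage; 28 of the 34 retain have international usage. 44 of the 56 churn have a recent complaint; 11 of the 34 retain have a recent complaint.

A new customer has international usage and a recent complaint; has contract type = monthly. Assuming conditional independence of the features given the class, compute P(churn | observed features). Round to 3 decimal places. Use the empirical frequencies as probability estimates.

0.845

churn: (56/90) × (47/56) × (55/56) × (44/56) ≈ 0.40299
retain: (34/90) × (25/34) × (28/34) × (11/34) ≈ 0.07401
P(churn | x) = 0.40299 / 0.477 ≈ 0.845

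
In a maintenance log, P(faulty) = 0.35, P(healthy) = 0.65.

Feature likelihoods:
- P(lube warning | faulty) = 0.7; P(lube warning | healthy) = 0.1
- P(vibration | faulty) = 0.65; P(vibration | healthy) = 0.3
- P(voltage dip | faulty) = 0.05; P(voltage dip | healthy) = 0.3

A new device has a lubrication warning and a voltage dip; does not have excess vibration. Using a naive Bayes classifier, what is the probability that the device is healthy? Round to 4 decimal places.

faulty: 0.35 × 0.7 × (1−0.65) × 0.05 = 0.0042875
healthy: 0.65 × 0.1 × (1−0.3) × 0.3 = 0.01365
P(healthy | x) = 0.01365 / 0.0179375 ≈ 0.7610

0.7610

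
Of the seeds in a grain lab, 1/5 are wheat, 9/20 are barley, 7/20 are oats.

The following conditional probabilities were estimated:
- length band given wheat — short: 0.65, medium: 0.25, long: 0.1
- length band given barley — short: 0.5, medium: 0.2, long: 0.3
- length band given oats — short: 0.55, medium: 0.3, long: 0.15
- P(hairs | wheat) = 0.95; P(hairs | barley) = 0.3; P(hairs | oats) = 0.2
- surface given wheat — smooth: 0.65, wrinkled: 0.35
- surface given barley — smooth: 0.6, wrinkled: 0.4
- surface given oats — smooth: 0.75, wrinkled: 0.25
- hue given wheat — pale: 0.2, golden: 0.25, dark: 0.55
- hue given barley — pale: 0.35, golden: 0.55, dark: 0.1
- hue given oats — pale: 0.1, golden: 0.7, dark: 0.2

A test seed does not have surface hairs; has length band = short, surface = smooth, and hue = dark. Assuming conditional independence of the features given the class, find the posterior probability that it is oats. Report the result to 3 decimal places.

0.662

wheat: 0.2 × 0.65 × (1−0.95) × 0.65 × 0.55 = 0.00232375
barley: 0.45 × 0.5 × (1−0.3) × 0.6 × 0.1 = 0.00945
oats: 0.35 × 0.55 × (1−0.2) × 0.75 × 0.2 = 0.0231
P(oats | x) = 0.0231 / 0.03487375 ≈ 0.662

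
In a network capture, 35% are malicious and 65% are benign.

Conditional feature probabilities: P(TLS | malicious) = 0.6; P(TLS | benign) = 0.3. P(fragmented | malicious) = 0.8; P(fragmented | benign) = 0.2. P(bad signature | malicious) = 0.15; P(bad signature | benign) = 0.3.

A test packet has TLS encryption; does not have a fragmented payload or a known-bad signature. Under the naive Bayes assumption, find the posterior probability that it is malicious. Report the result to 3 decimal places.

malicious: 0.35 × 0.6 × (1−0.8) × (1−0.15) = 0.0357
benign: 0.65 × 0.3 × (1−0.2) × (1−0.3) = 0.1092
P(malicious | x) = 0.0357 / 0.1449 ≈ 0.246

0.246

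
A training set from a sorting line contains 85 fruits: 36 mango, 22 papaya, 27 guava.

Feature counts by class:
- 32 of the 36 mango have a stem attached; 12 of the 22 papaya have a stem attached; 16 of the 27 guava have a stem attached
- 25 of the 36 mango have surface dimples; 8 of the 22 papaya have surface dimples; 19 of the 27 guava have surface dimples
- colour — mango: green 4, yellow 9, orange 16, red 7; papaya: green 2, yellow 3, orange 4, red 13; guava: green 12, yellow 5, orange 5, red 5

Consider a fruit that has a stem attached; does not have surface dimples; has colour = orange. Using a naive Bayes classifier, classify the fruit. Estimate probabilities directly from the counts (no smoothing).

mango: (36/85) × (32/36) × (11/36) × (16/36) ≈ 0.0511256
papaya: (22/85) × (12/22) × (14/22) × (4/22) ≈ 0.0163345
guava: (27/85) × (16/27) × (8/27) × (5/27) ≈ 0.0103284
Highest score → mango.

mango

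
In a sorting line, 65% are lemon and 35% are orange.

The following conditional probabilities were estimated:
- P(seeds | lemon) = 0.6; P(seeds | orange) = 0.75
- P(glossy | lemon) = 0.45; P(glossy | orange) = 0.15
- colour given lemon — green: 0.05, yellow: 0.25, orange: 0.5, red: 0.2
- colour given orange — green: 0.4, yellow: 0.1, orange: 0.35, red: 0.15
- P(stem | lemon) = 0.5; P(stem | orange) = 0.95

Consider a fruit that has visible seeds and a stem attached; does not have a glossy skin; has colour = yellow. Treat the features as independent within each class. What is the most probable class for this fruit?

lemon

lemon: 0.65 × 0.6 × (1−0.45) × 0.25 × 0.5 = 0.0268125
orange: 0.35 × 0.75 × (1−0.15) × 0.1 × 0.95 = 0.021196875
Highest score → lemon.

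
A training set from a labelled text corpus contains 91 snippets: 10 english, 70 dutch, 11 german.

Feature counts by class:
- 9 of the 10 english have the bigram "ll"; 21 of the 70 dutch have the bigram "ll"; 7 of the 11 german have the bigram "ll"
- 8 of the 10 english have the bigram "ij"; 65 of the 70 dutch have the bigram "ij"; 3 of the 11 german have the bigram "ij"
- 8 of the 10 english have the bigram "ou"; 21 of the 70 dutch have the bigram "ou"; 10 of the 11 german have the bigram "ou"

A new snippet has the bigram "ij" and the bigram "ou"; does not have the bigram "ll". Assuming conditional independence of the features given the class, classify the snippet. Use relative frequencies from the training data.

english: (10/91) × (1/10) × (8/10) × (8/10) ≈ 0.00703297
dutch: (70/91) × (49/70) × (65/70) × (21/70) = 0.15
german: (11/91) × (4/11) × (3/11) × (10/11) ≈ 0.0108982
Highest score → dutch.

dutch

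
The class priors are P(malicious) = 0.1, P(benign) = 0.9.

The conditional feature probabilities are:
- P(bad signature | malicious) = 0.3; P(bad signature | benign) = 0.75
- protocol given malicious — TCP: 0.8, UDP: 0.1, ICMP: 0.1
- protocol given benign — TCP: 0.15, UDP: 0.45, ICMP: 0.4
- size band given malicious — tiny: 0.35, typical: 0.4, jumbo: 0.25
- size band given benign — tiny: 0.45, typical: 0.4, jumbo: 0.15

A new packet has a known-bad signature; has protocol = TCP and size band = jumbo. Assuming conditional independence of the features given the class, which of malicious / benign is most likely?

benign

malicious: 0.1 × 0.3 × 0.8 × 0.25 = 0.006
benign: 0.9 × 0.75 × 0.15 × 0.15 = 0.0151875
Highest score → benign.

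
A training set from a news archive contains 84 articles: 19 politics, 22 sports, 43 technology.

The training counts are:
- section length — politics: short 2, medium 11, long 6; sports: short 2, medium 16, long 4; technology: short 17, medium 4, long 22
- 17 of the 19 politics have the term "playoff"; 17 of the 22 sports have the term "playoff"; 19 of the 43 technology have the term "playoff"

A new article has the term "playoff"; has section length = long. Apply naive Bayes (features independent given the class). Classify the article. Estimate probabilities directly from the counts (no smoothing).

technology

politics: (19/84) × (6/19) × (17/19) ≈ 0.0639098
sports: (22/84) × (4/22) × (17/22) ≈ 0.0367965
technology: (43/84) × (22/43) × (19/43) ≈ 0.115725
Highest score → technology.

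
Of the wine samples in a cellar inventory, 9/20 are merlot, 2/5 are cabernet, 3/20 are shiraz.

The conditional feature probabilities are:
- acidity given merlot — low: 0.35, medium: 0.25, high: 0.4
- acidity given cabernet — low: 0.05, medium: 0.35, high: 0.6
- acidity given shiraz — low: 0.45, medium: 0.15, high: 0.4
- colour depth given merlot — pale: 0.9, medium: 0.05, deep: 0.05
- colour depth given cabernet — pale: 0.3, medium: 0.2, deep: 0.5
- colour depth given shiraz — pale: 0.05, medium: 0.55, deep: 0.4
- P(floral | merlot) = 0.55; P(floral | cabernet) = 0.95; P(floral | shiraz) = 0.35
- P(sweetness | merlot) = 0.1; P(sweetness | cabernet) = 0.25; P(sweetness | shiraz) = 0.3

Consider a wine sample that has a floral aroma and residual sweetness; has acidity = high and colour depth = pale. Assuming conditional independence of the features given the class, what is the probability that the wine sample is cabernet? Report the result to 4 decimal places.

0.6496

merlot: 0.45 × 0.4 × 0.9 × 0.55 × 0.1 = 0.00891
cabernet: 0.4 × 0.6 × 0.3 × 0.95 × 0.25 = 0.0171
shiraz: 0.15 × 0.4 × 0.05 × 0.35 × 0.3 = 0.000315
P(cabernet | x) = 0.0171 / 0.026325 ≈ 0.6496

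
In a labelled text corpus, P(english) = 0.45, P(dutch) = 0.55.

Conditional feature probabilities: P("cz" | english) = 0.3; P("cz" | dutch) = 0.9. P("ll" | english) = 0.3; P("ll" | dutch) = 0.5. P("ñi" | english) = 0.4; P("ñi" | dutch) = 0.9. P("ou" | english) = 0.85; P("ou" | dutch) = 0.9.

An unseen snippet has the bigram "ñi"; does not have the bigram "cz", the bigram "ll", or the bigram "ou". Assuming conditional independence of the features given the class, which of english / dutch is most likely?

english

english: 0.45 × (1−0.3) × (1−0.3) × 0.4 × (1−0.85) = 0.01323
dutch: 0.55 × (1−0.9) × (1−0.5) × 0.9 × (1−0.9) = 0.002475
Highest score → english.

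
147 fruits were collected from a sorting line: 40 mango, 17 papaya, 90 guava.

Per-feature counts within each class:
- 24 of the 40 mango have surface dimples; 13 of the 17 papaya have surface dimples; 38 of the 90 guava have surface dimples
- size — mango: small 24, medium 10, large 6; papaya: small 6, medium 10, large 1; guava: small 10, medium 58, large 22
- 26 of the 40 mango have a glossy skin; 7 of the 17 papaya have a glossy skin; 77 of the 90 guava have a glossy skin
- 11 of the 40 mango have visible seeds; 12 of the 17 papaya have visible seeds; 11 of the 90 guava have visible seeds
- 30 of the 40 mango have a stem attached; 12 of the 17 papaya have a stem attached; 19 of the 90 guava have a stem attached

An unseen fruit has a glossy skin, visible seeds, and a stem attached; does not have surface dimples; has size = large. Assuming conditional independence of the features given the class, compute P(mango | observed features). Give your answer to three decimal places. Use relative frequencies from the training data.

0.495

mango: (40/147) × (16/40) × (6/40) × (26/40) × (11/40) × (30/40) ≈ 0.00218878
papaya: (17/147) × (4/17) × (1/17) × (7/17) × (12/17) × (12/17) ≈ 0.000328403
guava: (90/147) × (52/90) × (22/90) × (77/90) × (11/90) × (19/90) ≈ 0.00190887
P(mango | x) = 0.00218878 / 0.004426053 ≈ 0.495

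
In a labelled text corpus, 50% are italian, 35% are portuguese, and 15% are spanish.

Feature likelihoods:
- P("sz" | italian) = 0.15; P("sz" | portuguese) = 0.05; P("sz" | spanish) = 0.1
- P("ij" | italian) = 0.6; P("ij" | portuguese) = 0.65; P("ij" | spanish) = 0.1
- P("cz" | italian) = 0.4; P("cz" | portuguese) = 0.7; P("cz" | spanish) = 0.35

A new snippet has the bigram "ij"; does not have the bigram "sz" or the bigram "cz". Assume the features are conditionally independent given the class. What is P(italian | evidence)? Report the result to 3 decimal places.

0.675

italian: 0.5 × (1−0.15) × 0.6 × (1−0.4) = 0.153
portuguese: 0.35 × (1−0.05) × 0.65 × (1−0.7) = 0.0648375
spanish: 0.15 × (1−0.1) × 0.1 × (1−0.35) = 0.008775
P(italian | x) = 0.153 / 0.2266125 ≈ 0.675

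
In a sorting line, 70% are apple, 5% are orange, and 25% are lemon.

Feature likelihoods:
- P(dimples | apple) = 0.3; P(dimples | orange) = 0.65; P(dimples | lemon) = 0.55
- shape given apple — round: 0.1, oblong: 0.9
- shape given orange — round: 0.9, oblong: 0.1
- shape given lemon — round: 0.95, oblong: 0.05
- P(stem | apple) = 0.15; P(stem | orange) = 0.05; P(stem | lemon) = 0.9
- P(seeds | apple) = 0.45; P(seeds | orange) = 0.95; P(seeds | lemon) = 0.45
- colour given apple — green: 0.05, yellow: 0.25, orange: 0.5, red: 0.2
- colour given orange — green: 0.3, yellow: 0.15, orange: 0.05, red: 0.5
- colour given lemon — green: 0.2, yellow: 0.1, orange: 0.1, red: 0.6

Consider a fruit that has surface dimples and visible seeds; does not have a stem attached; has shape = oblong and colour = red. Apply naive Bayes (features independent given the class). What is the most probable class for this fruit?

apple: 0.7 × 0.3 × 0.9 × (1−0.15) × 0.45 × 0.2 = 0.0144585
orange: 0.05 × 0.65 × 0.1 × (1−0.05) × 0.95 × 0.5 = 0.0014665625
lemon: 0.25 × 0.55 × 0.05 × (1−0.9) × 0.45 × 0.6 = 0.000185625
Highest score → apple.

apple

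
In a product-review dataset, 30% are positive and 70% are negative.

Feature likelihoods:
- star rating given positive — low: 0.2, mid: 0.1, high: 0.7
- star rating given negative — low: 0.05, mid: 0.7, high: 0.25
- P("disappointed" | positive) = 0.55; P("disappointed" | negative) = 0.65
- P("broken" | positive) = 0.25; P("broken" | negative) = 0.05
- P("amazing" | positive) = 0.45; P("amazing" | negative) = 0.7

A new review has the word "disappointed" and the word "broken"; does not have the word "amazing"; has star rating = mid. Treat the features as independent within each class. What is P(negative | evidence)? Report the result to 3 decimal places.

0.678

positive: 0.3 × 0.1 × 0.55 × 0.25 × (1−0.45) = 0.00226875
negative: 0.7 × 0.7 × 0.65 × 0.05 × (1−0.7) = 0.0047775
P(negative | x) = 0.0047775 / 0.00704625 ≈ 0.678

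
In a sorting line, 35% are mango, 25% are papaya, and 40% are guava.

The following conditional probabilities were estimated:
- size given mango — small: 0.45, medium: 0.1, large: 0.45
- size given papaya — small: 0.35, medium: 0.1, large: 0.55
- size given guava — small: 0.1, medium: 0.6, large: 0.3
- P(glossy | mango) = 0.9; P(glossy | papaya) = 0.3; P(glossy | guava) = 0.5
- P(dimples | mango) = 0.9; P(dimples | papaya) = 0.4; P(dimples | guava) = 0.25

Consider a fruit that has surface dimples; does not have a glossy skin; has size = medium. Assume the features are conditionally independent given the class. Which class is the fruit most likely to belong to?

mango: 0.35 × 0.1 × (1−0.9) × 0.9 = 0.00315
papaya: 0.25 × 0.1 × (1−0.3) × 0.4 = 0.007
guava: 0.4 × 0.6 × (1−0.5) × 0.25 = 0.03
Highest score → guava.

guava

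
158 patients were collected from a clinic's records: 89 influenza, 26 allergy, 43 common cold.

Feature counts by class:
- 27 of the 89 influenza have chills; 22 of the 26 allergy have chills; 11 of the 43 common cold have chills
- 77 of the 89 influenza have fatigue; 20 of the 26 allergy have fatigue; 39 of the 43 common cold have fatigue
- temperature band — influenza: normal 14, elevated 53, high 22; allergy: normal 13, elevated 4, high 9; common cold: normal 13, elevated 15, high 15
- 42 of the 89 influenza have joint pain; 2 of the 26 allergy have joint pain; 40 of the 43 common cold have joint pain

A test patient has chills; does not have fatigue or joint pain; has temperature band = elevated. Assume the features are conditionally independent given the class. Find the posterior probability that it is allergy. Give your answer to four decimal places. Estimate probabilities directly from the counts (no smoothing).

influenza: (89/158) × (27/89) × (12/89) × (53/89) × (47/89) ≈ 0.00724589
allergy: (26/158) × (22/26) × (6/26) × (4/26) × (24/26) ≈ 0.00456318
common cold: (43/158) × (11/43) × (4/43) × (15/43) × (3/43) ≈ 0.000157617
P(allergy | x) = 0.00456318 / 0.011966687 ≈ 0.3813

0.3813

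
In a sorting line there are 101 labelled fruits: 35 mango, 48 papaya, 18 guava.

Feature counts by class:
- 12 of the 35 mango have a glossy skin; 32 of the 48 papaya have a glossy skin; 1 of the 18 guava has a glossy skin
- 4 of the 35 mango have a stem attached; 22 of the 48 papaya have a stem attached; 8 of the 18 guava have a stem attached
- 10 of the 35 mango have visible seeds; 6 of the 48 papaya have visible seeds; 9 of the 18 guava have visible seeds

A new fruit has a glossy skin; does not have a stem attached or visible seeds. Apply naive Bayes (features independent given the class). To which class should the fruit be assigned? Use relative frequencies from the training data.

mango: (35/101) × (12/35) × (31/35) × (25/35) ≈ 0.0751667
papaya: (48/101) × (32/48) × (26/48) × (42/48) ≈ 0.150165
guava: (18/101) × (1/18) × (10/18) × (9/18) ≈ 0.00275028
Highest score → papaya.

papaya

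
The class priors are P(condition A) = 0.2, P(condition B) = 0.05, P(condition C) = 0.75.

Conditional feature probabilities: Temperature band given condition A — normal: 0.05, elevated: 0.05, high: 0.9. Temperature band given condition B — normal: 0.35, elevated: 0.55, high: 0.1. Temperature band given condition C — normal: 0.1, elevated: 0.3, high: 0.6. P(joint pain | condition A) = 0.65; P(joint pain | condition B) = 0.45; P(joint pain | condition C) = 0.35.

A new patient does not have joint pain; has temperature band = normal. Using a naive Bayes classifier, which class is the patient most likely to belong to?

condition A: 0.2 × 0.05 × (1−0.65) = 0.0035
condition B: 0.05 × 0.35 × (1−0.45) = 0.009625
condition C: 0.75 × 0.1 × (1−0.35) = 0.04875
Highest score → condition C.

condition C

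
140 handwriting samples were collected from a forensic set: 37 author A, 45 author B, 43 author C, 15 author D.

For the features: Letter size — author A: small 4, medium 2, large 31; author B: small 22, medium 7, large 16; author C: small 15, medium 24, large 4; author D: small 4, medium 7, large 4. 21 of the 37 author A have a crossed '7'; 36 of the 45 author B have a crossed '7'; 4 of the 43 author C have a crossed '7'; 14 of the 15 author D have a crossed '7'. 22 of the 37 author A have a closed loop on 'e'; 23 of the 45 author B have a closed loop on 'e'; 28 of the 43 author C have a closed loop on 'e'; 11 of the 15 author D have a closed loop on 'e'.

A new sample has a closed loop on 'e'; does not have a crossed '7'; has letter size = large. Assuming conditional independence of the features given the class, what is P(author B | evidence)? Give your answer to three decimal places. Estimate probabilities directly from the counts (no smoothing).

author A: (37/140) × (31/37) × (16/37) × (22/37) ≈ 0.0569342
author B: (45/140) × (16/45) × (9/45) × (23/45) ≈ 0.0116825
author C: (43/140) × (4/43) × (39/43) × (28/43) ≈ 0.016874
author D: (15/140) × (4/15) × (1/15) × (11/15) ≈ 0.00139683
P(author B | x) = 0.0116825 / 0.08688753 ≈ 0.134

0.134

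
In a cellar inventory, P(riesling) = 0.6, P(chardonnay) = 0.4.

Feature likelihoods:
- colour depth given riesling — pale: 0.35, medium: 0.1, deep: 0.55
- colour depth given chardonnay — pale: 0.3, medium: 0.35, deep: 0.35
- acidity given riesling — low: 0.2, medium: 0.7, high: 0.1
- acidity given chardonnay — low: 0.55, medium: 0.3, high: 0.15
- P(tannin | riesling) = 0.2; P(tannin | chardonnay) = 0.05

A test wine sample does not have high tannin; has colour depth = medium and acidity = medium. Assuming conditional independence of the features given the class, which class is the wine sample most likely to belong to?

riesling: 0.6 × 0.1 × 0.7 × (1−0.2) = 0.0336
chardonnay: 0.4 × 0.35 × 0.3 × (1−0.05) = 0.0399
Highest score → chardonnay.

chardonnay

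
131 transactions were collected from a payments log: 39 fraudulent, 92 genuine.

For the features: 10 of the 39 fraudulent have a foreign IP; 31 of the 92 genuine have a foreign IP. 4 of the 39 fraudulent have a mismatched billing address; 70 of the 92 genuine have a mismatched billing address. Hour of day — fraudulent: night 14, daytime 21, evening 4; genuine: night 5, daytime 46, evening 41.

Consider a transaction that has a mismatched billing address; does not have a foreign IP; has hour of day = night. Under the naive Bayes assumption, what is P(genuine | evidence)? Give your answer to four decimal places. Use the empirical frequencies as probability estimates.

0.7026

fraudulent: (39/131) × (29/39) × (4/39) × (14/39) ≈ 0.00815052
genuine: (92/131) × (61/92) × (70/92) × (5/92) ≈ 0.0192553
P(genuine | x) = 0.0192553 / 0.02740582 ≈ 0.7026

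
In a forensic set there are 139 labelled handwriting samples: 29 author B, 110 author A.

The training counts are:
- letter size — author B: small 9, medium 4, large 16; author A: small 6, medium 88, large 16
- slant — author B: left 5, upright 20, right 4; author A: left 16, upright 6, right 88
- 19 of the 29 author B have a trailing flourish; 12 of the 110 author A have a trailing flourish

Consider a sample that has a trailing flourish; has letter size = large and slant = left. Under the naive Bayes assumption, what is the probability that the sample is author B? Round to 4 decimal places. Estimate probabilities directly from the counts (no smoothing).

0.8768

author B: (29/139) × (16/29) × (5/29) × (19/29) ≈ 0.0130027
author A: (110/139) × (16/110) × (16/110) × (12/110) ≈ 0.00182651
P(author B | x) = 0.0130027 / 0.01482921 ≈ 0.8768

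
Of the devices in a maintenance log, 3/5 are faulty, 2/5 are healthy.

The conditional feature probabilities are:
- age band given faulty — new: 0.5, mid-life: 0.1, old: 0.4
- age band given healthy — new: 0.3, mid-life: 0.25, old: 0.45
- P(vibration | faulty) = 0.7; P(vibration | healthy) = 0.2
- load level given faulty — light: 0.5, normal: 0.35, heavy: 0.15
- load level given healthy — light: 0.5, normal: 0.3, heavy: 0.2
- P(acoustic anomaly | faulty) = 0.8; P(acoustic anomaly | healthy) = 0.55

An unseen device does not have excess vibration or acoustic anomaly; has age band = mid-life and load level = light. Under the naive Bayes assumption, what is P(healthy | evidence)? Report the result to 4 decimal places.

faulty: 0.6 × 0.1 × (1−0.7) × 0.5 × (1−0.8) = 0.0018
healthy: 0.4 × 0.25 × (1−0.2) × 0.5 × (1−0.55) = 0.018
P(healthy | x) = 0.018 / 0.0198 ≈ 0.9091

0.9091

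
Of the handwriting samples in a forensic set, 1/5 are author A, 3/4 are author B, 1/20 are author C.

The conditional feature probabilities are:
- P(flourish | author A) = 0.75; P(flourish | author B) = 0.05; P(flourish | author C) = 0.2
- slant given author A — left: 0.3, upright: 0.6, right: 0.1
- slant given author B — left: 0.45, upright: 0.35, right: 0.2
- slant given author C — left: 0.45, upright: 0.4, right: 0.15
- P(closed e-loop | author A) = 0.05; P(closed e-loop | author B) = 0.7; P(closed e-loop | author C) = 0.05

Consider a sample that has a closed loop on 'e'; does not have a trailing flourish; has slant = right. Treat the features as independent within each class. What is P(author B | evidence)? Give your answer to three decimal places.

0.995

author A: 0.2 × (1−0.75) × 0.1 × 0.05 = 0.00025
author B: 0.75 × (1−0.05) × 0.2 × 0.7 = 0.09975
author C: 0.05 × (1−0.2) × 0.15 × 0.05 = 0.0003
P(author B | x) = 0.09975 / 0.1003 ≈ 0.995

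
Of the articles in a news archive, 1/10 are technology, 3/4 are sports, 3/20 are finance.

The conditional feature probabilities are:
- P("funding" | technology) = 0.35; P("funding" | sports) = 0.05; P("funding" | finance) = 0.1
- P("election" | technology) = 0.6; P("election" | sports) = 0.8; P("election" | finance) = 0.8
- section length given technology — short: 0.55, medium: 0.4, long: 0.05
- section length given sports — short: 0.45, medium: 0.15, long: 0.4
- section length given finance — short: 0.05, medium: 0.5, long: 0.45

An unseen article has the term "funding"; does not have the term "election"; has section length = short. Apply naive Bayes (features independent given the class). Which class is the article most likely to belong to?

technology: 0.1 × 0.35 × (1−0.6) × 0.55 = 0.0077
sports: 0.75 × 0.05 × (1−0.8) × 0.45 = 0.003375
finance: 0.15 × 0.1 × (1−0.8) × 0.05 = 0.00015
Highest score → technology.

technology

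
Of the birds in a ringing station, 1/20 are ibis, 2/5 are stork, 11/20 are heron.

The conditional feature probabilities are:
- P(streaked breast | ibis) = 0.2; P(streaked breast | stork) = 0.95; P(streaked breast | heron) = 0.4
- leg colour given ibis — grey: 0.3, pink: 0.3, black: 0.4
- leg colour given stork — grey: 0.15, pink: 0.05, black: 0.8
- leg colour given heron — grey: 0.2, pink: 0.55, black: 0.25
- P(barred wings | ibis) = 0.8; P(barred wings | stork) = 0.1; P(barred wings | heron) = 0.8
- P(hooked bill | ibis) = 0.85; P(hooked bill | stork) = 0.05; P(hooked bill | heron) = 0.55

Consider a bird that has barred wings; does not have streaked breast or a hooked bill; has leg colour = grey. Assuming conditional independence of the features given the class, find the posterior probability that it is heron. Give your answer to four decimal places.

0.9323

ibis: 0.05 × (1−0.2) × 0.3 × 0.8 × (1−0.85) = 0.00144
stork: 0.4 × (1−0.95) × 0.15 × 0.1 × (1−0.05) = 0.000285
heron: 0.55 × (1−0.4) × 0.2 × 0.8 × (1−0.55) = 0.02376
P(heron | x) = 0.02376 / 0.025485 ≈ 0.9323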